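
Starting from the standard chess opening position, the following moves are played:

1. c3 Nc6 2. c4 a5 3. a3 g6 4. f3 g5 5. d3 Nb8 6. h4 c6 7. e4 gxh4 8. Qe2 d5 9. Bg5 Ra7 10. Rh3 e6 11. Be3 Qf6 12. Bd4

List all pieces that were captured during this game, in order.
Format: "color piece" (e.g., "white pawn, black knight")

Tracking captures:
  gxh4: captured white pawn

white pawn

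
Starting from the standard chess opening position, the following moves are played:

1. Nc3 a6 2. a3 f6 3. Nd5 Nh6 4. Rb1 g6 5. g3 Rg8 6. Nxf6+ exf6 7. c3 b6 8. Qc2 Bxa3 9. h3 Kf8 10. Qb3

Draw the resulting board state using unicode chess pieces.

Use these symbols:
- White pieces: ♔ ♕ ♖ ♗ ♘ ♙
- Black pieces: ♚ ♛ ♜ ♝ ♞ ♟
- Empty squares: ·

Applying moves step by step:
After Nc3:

♜ ♞ ♝ ♛ ♚ ♝ ♞ ♜
♟ ♟ ♟ ♟ ♟ ♟ ♟ ♟
· · · · · · · ·
· · · · · · · ·
· · · · · · · ·
· · ♘ · · · · ·
♙ ♙ ♙ ♙ ♙ ♙ ♙ ♙
♖ · ♗ ♕ ♔ ♗ ♘ ♖


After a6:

♜ ♞ ♝ ♛ ♚ ♝ ♞ ♜
· ♟ ♟ ♟ ♟ ♟ ♟ ♟
♟ · · · · · · ·
· · · · · · · ·
· · · · · · · ·
· · ♘ · · · · ·
♙ ♙ ♙ ♙ ♙ ♙ ♙ ♙
♖ · ♗ ♕ ♔ ♗ ♘ ♖


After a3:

♜ ♞ ♝ ♛ ♚ ♝ ♞ ♜
· ♟ ♟ ♟ ♟ ♟ ♟ ♟
♟ · · · · · · ·
· · · · · · · ·
· · · · · · · ·
♙ · ♘ · · · · ·
· ♙ ♙ ♙ ♙ ♙ ♙ ♙
♖ · ♗ ♕ ♔ ♗ ♘ ♖


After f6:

♜ ♞ ♝ ♛ ♚ ♝ ♞ ♜
· ♟ ♟ ♟ ♟ · ♟ ♟
♟ · · · · ♟ · ·
· · · · · · · ·
· · · · · · · ·
♙ · ♘ · · · · ·
· ♙ ♙ ♙ ♙ ♙ ♙ ♙
♖ · ♗ ♕ ♔ ♗ ♘ ♖


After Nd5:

♜ ♞ ♝ ♛ ♚ ♝ ♞ ♜
· ♟ ♟ ♟ ♟ · ♟ ♟
♟ · · · · ♟ · ·
· · · ♘ · · · ·
· · · · · · · ·
♙ · · · · · · ·
· ♙ ♙ ♙ ♙ ♙ ♙ ♙
♖ · ♗ ♕ ♔ ♗ ♘ ♖


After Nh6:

♜ ♞ ♝ ♛ ♚ ♝ · ♜
· ♟ ♟ ♟ ♟ · ♟ ♟
♟ · · · · ♟ · ♞
· · · ♘ · · · ·
· · · · · · · ·
♙ · · · · · · ·
· ♙ ♙ ♙ ♙ ♙ ♙ ♙
♖ · ♗ ♕ ♔ ♗ ♘ ♖


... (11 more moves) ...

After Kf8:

♜ ♞ ♝ ♛ · ♚ ♜ ·
· · ♟ ♟ · · · ♟
♟ ♟ · · · ♟ ♟ ♞
· · · · · · · ·
· · · · · · · ·
♝ · ♙ · · · ♙ ♙
· ♙ ♕ ♙ ♙ ♙ · ·
· ♖ ♗ · ♔ ♗ ♘ ♖


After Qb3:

♜ ♞ ♝ ♛ · ♚ ♜ ·
· · ♟ ♟ · · · ♟
♟ ♟ · · · ♟ ♟ ♞
· · · · · · · ·
· · · · · · · ·
♝ ♕ ♙ · · · ♙ ♙
· ♙ · ♙ ♙ ♙ · ·
· ♖ ♗ · ♔ ♗ ♘ ♖



  a b c d e f g h
  ─────────────────
8│♜ ♞ ♝ ♛ · ♚ ♜ ·│8
7│· · ♟ ♟ · · · ♟│7
6│♟ ♟ · · · ♟ ♟ ♞│6
5│· · · · · · · ·│5
4│· · · · · · · ·│4
3│♝ ♕ ♙ · · · ♙ ♙│3
2│· ♙ · ♙ ♙ ♙ · ·│2
1│· ♖ ♗ · ♔ ♗ ♘ ♖│1
  ─────────────────
  a b c d e f g h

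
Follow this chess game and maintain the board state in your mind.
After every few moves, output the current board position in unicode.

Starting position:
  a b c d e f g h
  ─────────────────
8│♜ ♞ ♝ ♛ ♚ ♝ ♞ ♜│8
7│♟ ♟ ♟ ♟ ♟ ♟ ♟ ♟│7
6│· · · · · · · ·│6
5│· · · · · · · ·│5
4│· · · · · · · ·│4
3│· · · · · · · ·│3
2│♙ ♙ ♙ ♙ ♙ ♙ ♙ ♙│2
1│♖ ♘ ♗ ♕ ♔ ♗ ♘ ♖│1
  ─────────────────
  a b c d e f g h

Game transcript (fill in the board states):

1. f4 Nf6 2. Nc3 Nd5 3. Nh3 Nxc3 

  a b c d e f g h
  ─────────────────
8│♜ ♞ ♝ ♛ ♚ ♝ · ♜│8
7│♟ ♟ ♟ ♟ ♟ ♟ ♟ ♟│7
6│· · · · · · · ·│6
5│· · · · · · · ·│5
4│· · · · · ♙ · ·│4
3│· · ♞ · · · · ♘│3
2│♙ ♙ ♙ ♙ ♙ · ♙ ♙│2
1│♖ · ♗ ♕ ♔ ♗ · ♖│1
  ─────────────────
  a b c d e f g h

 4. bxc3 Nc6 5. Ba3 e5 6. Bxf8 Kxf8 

  a b c d e f g h
  ─────────────────
8│♜ · ♝ ♛ · ♚ · ♜│8
7│♟ ♟ ♟ ♟ · ♟ ♟ ♟│7
6│· · ♞ · · · · ·│6
5│· · · · ♟ · · ·│5
4│· · · · · ♙ · ·│4
3│· · ♙ · · · · ♘│3
2│♙ · ♙ ♙ ♙ · ♙ ♙│2
1│♖ · · ♕ ♔ ♗ · ♖│1
  ─────────────────
  a b c d e f g h

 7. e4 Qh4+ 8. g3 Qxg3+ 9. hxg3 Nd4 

  a b c d e f g h
  ─────────────────
8│♜ · ♝ · · ♚ · ♜│8
7│♟ ♟ ♟ ♟ · ♟ ♟ ♟│7
6│· · · · · · · ·│6
5│· · · · ♟ · · ·│5
4│· · · ♞ ♙ ♙ · ·│4
3│· · ♙ · · · ♙ ♘│3
2│♙ · ♙ ♙ · · · ·│2
1│♖ · · ♕ ♔ ♗ · ♖│1
  ─────────────────
  a b c d e f g h

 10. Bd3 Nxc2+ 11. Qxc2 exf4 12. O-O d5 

  a b c d e f g h
  ─────────────────
8│♜ · ♝ · · ♚ · ♜│8
7│♟ ♟ ♟ · · ♟ ♟ ♟│7
6│· · · · · · · ·│6
5│· · · ♟ · · · ·│5
4│· · · · ♙ ♟ · ·│4
3│· · ♙ ♗ · · ♙ ♘│3
2│♙ · ♕ ♙ · · · ·│2
1│♖ · · · · ♖ ♔ ·│1
  ─────────────────
  a b c d e f g h

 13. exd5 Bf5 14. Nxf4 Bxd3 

  a b c d e f g h
  ─────────────────
8│♜ · · · · ♚ · ♜│8
7│♟ ♟ ♟ · · ♟ ♟ ♟│7
6│· · · · · · · ·│6
5│· · · ♙ · · · ·│5
4│· · · · · ♘ · ·│4
3│· · ♙ ♝ · · ♙ ·│3
2│♙ · ♕ ♙ · · · ·│2
1│♖ · · · · ♖ ♔ ·│1
  ─────────────────
  a b c d e f g h


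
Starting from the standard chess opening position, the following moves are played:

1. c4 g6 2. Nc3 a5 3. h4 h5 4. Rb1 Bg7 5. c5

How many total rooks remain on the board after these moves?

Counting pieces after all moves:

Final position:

  a b c d e f g h
  ─────────────────
8│♜ ♞ ♝ ♛ ♚ · ♞ ♜│8
7│· ♟ ♟ ♟ ♟ ♟ ♝ ·│7
6│· · · · · · ♟ ·│6
5│♟ · ♙ · · · · ♟│5
4│· · · · · · · ♙│4
3│· · ♘ · · · · ·│3
2│♙ ♙ · ♙ ♙ ♙ ♙ ·│2
1│· ♖ ♗ ♕ ♔ ♗ ♘ ♖│1
  ─────────────────
  a b c d e f g h


4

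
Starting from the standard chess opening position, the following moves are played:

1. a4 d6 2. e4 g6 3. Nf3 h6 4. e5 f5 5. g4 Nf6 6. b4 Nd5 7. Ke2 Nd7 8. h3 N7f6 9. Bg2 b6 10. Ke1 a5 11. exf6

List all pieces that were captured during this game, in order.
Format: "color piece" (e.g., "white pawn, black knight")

Tracking captures:
  exf6: captured black knight

black knight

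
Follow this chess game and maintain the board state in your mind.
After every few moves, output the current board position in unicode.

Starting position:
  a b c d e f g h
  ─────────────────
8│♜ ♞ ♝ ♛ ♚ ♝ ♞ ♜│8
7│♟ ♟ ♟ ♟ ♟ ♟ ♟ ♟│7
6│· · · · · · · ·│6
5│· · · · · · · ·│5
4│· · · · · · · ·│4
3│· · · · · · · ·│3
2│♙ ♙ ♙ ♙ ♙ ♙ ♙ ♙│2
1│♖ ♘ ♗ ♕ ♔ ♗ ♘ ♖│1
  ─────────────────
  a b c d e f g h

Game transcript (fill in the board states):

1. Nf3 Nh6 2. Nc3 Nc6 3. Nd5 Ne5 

  a b c d e f g h
  ─────────────────
8│♜ · ♝ ♛ ♚ ♝ · ♜│8
7│♟ ♟ ♟ ♟ ♟ ♟ ♟ ♟│7
6│· · · · · · · ♞│6
5│· · · ♘ ♞ · · ·│5
4│· · · · · · · ·│4
3│· · · · · ♘ · ·│3
2│♙ ♙ ♙ ♙ ♙ ♙ ♙ ♙│2
1│♖ · ♗ ♕ ♔ ♗ · ♖│1
  ─────────────────
  a b c d e f g h

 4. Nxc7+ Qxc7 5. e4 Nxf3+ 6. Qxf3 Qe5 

  a b c d e f g h
  ─────────────────
8│♜ · ♝ · ♚ ♝ · ♜│8
7│♟ ♟ · ♟ ♟ ♟ ♟ ♟│7
6│· · · · · · · ♞│6
5│· · · · ♛ · · ·│5
4│· · · · ♙ · · ·│4
3│· · · · · ♕ · ·│3
2│♙ ♙ ♙ ♙ · ♙ ♙ ♙│2
1│♖ · ♗ · ♔ ♗ · ♖│1
  ─────────────────
  a b c d e f g h

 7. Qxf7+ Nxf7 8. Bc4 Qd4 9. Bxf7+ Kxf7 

  a b c d e f g h
  ─────────────────
8│♜ · ♝ · · ♝ · ♜│8
7│♟ ♟ · ♟ ♟ ♚ ♟ ♟│7
6│· · · · · · · ·│6
5│· · · · · · · ·│5
4│· · · ♛ ♙ · · ·│4
3│· · · · · · · ·│3
2│♙ ♙ ♙ ♙ · ♙ ♙ ♙│2
1│♖ · ♗ · ♔ · · ♖│1
  ─────────────────
  a b c d e f g h

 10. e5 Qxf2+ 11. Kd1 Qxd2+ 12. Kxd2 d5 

  a b c d e f g h
  ─────────────────
8│♜ · ♝ · · ♝ · ♜│8
7│♟ ♟ · · ♟ ♚ ♟ ♟│7
6│· · · · · · · ·│6
5│· · · ♟ ♙ · · ·│5
4│· · · · · · · ·│4
3│· · · · · · · ·│3
2│♙ ♙ ♙ ♔ · · ♙ ♙│2
1│♖ · ♗ · · · · ♖│1
  ─────────────────
  a b c d e f g h

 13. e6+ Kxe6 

  a b c d e f g h
  ─────────────────
8│♜ · ♝ · · ♝ · ♜│8
7│♟ ♟ · · ♟ · ♟ ♟│7
6│· · · · ♚ · · ·│6
5│· · · ♟ · · · ·│5
4│· · · · · · · ·│4
3│· · · · · · · ·│3
2│♙ ♙ ♙ ♔ · · ♙ ♙│2
1│♖ · ♗ · · · · ♖│1
  ─────────────────
  a b c d e f g h


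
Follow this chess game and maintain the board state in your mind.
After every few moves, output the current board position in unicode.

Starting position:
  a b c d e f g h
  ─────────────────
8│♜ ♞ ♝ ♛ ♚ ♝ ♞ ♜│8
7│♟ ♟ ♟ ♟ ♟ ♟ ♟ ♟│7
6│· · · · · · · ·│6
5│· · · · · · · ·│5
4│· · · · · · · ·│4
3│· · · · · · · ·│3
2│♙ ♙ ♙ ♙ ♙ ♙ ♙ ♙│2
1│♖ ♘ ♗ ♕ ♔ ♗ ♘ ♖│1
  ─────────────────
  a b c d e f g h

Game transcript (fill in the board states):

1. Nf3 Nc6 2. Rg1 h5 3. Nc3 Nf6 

  a b c d e f g h
  ─────────────────
8│♜ · ♝ ♛ ♚ ♝ · ♜│8
7│♟ ♟ ♟ ♟ ♟ ♟ ♟ ·│7
6│· · ♞ · · ♞ · ·│6
5│· · · · · · · ♟│5
4│· · · · · · · ·│4
3│· · ♘ · · ♘ · ·│3
2│♙ ♙ ♙ ♙ ♙ ♙ ♙ ♙│2
1│♖ · ♗ ♕ ♔ ♗ ♖ ·│1
  ─────────────────
  a b c d e f g h

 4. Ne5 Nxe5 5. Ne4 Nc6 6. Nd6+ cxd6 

  a b c d e f g h
  ─────────────────
8│♜ · ♝ ♛ ♚ ♝ · ♜│8
7│♟ ♟ · ♟ ♟ ♟ ♟ ·│7
6│· · ♞ ♟ · ♞ · ·│6
5│· · · · · · · ♟│5
4│· · · · · · · ·│4
3│· · · · · · · ·│3
2│♙ ♙ ♙ ♙ ♙ ♙ ♙ ♙│2
1│♖ · ♗ ♕ ♔ ♗ ♖ ·│1
  ─────────────────
  a b c d e f g h

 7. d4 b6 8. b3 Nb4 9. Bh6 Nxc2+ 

  a b c d e f g h
  ─────────────────
8│♜ · ♝ ♛ ♚ ♝ · ♜│8
7│♟ · · ♟ ♟ ♟ ♟ ·│7
6│· ♟ · ♟ · ♞ · ♗│6
5│· · · · · · · ♟│5
4│· · · ♙ · · · ·│4
3│· ♙ · · · · · ·│3
2│♙ · ♞ · ♙ ♙ ♙ ♙│2
1│♖ · · ♕ ♔ ♗ ♖ ·│1
  ─────────────────
  a b c d e f g h

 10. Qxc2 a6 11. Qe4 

  a b c d e f g h
  ─────────────────
8│♜ · ♝ ♛ ♚ ♝ · ♜│8
7│· · · ♟ ♟ ♟ ♟ ·│7
6│♟ ♟ · ♟ · ♞ · ♗│6
5│· · · · · · · ♟│5
4│· · · ♙ ♕ · · ·│4
3│· ♙ · · · · · ·│3
2│♙ · · · ♙ ♙ ♙ ♙│2
1│♖ · · · ♔ ♗ ♖ ·│1
  ─────────────────
  a b c d e f g h


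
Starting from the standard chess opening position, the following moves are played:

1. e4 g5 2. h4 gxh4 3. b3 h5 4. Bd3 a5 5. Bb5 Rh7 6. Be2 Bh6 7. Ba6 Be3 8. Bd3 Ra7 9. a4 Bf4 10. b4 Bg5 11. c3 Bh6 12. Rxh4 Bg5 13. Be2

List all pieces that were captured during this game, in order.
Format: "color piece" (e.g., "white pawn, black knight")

Tracking captures:
  gxh4: captured white pawn
  Rxh4: captured black pawn

white pawn, black pawn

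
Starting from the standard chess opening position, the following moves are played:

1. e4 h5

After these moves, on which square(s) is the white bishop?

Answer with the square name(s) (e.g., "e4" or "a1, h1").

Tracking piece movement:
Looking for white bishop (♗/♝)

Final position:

  a b c d e f g h
  ─────────────────
8│♜ ♞ ♝ ♛ ♚ ♝ ♞ ♜│8
7│♟ ♟ ♟ ♟ ♟ ♟ ♟ ·│7
6│· · · · · · · ·│6
5│· · · · · · · ♟│5
4│· · · · ♙ · · ·│4
3│· · · · · · · ·│3
2│♙ ♙ ♙ ♙ · ♙ ♙ ♙│2
1│♖ ♘ ♗ ♕ ♔ ♗ ♘ ♖│1
  ─────────────────
  a b c d e f g h


c1, f1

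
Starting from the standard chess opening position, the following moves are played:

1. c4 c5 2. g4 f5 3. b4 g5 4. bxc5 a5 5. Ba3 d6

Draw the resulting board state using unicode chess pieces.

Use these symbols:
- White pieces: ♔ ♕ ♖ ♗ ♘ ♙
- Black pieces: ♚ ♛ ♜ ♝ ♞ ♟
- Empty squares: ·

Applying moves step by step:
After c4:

♜ ♞ ♝ ♛ ♚ ♝ ♞ ♜
♟ ♟ ♟ ♟ ♟ ♟ ♟ ♟
· · · · · · · ·
· · · · · · · ·
· · ♙ · · · · ·
· · · · · · · ·
♙ ♙ · ♙ ♙ ♙ ♙ ♙
♖ ♘ ♗ ♕ ♔ ♗ ♘ ♖


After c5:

♜ ♞ ♝ ♛ ♚ ♝ ♞ ♜
♟ ♟ · ♟ ♟ ♟ ♟ ♟
· · · · · · · ·
· · ♟ · · · · ·
· · ♙ · · · · ·
· · · · · · · ·
♙ ♙ · ♙ ♙ ♙ ♙ ♙
♖ ♘ ♗ ♕ ♔ ♗ ♘ ♖


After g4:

♜ ♞ ♝ ♛ ♚ ♝ ♞ ♜
♟ ♟ · ♟ ♟ ♟ ♟ ♟
· · · · · · · ·
· · ♟ · · · · ·
· · ♙ · · · ♙ ·
· · · · · · · ·
♙ ♙ · ♙ ♙ ♙ · ♙
♖ ♘ ♗ ♕ ♔ ♗ ♘ ♖


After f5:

♜ ♞ ♝ ♛ ♚ ♝ ♞ ♜
♟ ♟ · ♟ ♟ · ♟ ♟
· · · · · · · ·
· · ♟ · · ♟ · ·
· · ♙ · · · ♙ ·
· · · · · · · ·
♙ ♙ · ♙ ♙ ♙ · ♙
♖ ♘ ♗ ♕ ♔ ♗ ♘ ♖


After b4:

♜ ♞ ♝ ♛ ♚ ♝ ♞ ♜
♟ ♟ · ♟ ♟ · ♟ ♟
· · · · · · · ·
· · ♟ · · ♟ · ·
· ♙ ♙ · · · ♙ ·
· · · · · · · ·
♙ · · ♙ ♙ ♙ · ♙
♖ ♘ ♗ ♕ ♔ ♗ ♘ ♖


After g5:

♜ ♞ ♝ ♛ ♚ ♝ ♞ ♜
♟ ♟ · ♟ ♟ · · ♟
· · · · · · · ·
· · ♟ · · ♟ ♟ ·
· ♙ ♙ · · · ♙ ·
· · · · · · · ·
♙ · · ♙ ♙ ♙ · ♙
♖ ♘ ♗ ♕ ♔ ♗ ♘ ♖


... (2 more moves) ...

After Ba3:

♜ ♞ ♝ ♛ ♚ ♝ ♞ ♜
· ♟ · ♟ ♟ · · ♟
· · · · · · · ·
♟ · ♙ · · ♟ ♟ ·
· · ♙ · · · ♙ ·
♗ · · · · · · ·
♙ · · ♙ ♙ ♙ · ♙
♖ ♘ · ♕ ♔ ♗ ♘ ♖


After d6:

♜ ♞ ♝ ♛ ♚ ♝ ♞ ♜
· ♟ · · ♟ · · ♟
· · · ♟ · · · ·
♟ · ♙ · · ♟ ♟ ·
· · ♙ · · · ♙ ·
♗ · · · · · · ·
♙ · · ♙ ♙ ♙ · ♙
♖ ♘ · ♕ ♔ ♗ ♘ ♖



  a b c d e f g h
  ─────────────────
8│♜ ♞ ♝ ♛ ♚ ♝ ♞ ♜│8
7│· ♟ · · ♟ · · ♟│7
6│· · · ♟ · · · ·│6
5│♟ · ♙ · · ♟ ♟ ·│5
4│· · ♙ · · · ♙ ·│4
3│♗ · · · · · · ·│3
2│♙ · · ♙ ♙ ♙ · ♙│2
1│♖ ♘ · ♕ ♔ ♗ ♘ ♖│1
  ─────────────────
  a b c d e f g h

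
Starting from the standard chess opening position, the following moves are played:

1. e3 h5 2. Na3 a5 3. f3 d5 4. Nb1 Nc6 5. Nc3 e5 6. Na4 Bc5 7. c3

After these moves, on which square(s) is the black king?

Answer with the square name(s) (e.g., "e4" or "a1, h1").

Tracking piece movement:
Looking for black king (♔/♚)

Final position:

  a b c d e f g h
  ─────────────────
8│♜ · ♝ ♛ ♚ · ♞ ♜│8
7│· ♟ ♟ · · ♟ ♟ ·│7
6│· · ♞ · · · · ·│6
5│♟ · ♝ ♟ ♟ · · ♟│5
4│♘ · · · · · · ·│4
3│· · ♙ · ♙ ♙ · ·│3
2│♙ ♙ · ♙ · · ♙ ♙│2
1│♖ · ♗ ♕ ♔ ♗ ♘ ♖│1
  ─────────────────
  a b c d e f g h


e8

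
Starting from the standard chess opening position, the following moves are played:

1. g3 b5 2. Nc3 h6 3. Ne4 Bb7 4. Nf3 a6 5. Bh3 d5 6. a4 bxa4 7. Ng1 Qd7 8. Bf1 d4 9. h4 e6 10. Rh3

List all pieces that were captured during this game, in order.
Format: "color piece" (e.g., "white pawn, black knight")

Tracking captures:
  bxa4: captured white pawn

white pawn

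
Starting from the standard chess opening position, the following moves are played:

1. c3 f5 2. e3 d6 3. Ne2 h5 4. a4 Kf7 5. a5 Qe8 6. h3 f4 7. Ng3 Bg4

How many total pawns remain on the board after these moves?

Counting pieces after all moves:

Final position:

  a b c d e f g h
  ─────────────────
8│♜ ♞ · · ♛ ♝ ♞ ♜│8
7│♟ ♟ ♟ · ♟ ♚ ♟ ·│7
6│· · · ♟ · · · ·│6
5│♙ · · · · · · ♟│5
4│· · · · · ♟ ♝ ·│4
3│· · ♙ · ♙ · ♘ ♙│3
2│· ♙ · ♙ · ♙ ♙ ·│2
1│♖ ♘ ♗ ♕ ♔ ♗ · ♖│1
  ─────────────────
  a b c d e f g h


16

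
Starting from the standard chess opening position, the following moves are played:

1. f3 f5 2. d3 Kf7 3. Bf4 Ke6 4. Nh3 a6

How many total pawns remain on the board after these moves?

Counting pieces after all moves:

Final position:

  a b c d e f g h
  ─────────────────
8│♜ ♞ ♝ ♛ · ♝ ♞ ♜│8
7│· ♟ ♟ ♟ ♟ · ♟ ♟│7
6│♟ · · · ♚ · · ·│6
5│· · · · · ♟ · ·│5
4│· · · · · ♗ · ·│4
3│· · · ♙ · ♙ · ♘│3
2│♙ ♙ ♙ · ♙ · ♙ ♙│2
1│♖ ♘ · ♕ ♔ ♗ · ♖│1
  ─────────────────
  a b c d e f g h


16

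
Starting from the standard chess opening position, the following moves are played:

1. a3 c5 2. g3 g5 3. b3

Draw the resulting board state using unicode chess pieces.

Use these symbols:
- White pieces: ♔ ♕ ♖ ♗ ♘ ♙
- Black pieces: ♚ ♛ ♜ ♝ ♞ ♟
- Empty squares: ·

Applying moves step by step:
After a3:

♜ ♞ ♝ ♛ ♚ ♝ ♞ ♜
♟ ♟ ♟ ♟ ♟ ♟ ♟ ♟
· · · · · · · ·
· · · · · · · ·
· · · · · · · ·
♙ · · · · · · ·
· ♙ ♙ ♙ ♙ ♙ ♙ ♙
♖ ♘ ♗ ♕ ♔ ♗ ♘ ♖


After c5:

♜ ♞ ♝ ♛ ♚ ♝ ♞ ♜
♟ ♟ · ♟ ♟ ♟ ♟ ♟
· · · · · · · ·
· · ♟ · · · · ·
· · · · · · · ·
♙ · · · · · · ·
· ♙ ♙ ♙ ♙ ♙ ♙ ♙
♖ ♘ ♗ ♕ ♔ ♗ ♘ ♖


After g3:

♜ ♞ ♝ ♛ ♚ ♝ ♞ ♜
♟ ♟ · ♟ ♟ ♟ ♟ ♟
· · · · · · · ·
· · ♟ · · · · ·
· · · · · · · ·
♙ · · · · · ♙ ·
· ♙ ♙ ♙ ♙ ♙ · ♙
♖ ♘ ♗ ♕ ♔ ♗ ♘ ♖


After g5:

♜ ♞ ♝ ♛ ♚ ♝ ♞ ♜
♟ ♟ · ♟ ♟ ♟ · ♟
· · · · · · · ·
· · ♟ · · · ♟ ·
· · · · · · · ·
♙ · · · · · ♙ ·
· ♙ ♙ ♙ ♙ ♙ · ♙
♖ ♘ ♗ ♕ ♔ ♗ ♘ ♖


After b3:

♜ ♞ ♝ ♛ ♚ ♝ ♞ ♜
♟ ♟ · ♟ ♟ ♟ · ♟
· · · · · · · ·
· · ♟ · · · ♟ ·
· · · · · · · ·
♙ ♙ · · · · ♙ ·
· · ♙ ♙ ♙ ♙ · ♙
♖ ♘ ♗ ♕ ♔ ♗ ♘ ♖



  a b c d e f g h
  ─────────────────
8│♜ ♞ ♝ ♛ ♚ ♝ ♞ ♜│8
7│♟ ♟ · ♟ ♟ ♟ · ♟│7
6│· · · · · · · ·│6
5│· · ♟ · · · ♟ ·│5
4│· · · · · · · ·│4
3│♙ ♙ · · · · ♙ ·│3
2│· · ♙ ♙ ♙ ♙ · ♙│2
1│♖ ♘ ♗ ♕ ♔ ♗ ♘ ♖│1
  ─────────────────
  a b c d e f g h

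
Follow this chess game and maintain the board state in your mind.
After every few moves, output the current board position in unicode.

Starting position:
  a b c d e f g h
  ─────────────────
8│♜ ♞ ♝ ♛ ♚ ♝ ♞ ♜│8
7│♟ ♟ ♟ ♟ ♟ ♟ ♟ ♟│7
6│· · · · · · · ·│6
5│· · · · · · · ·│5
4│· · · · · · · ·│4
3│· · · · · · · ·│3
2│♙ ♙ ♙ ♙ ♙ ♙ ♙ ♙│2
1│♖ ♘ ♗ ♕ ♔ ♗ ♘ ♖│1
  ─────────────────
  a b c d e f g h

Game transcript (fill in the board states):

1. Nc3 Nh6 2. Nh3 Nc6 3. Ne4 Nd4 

  a b c d e f g h
  ─────────────────
8│♜ · ♝ ♛ ♚ ♝ · ♜│8
7│♟ ♟ ♟ ♟ ♟ ♟ ♟ ♟│7
6│· · · · · · · ♞│6
5│· · · · · · · ·│5
4│· · · ♞ ♘ · · ·│4
3│· · · · · · · ♘│3
2│♙ ♙ ♙ ♙ ♙ ♙ ♙ ♙│2
1│♖ · ♗ ♕ ♔ ♗ · ♖│1
  ─────────────────
  a b c d e f g h

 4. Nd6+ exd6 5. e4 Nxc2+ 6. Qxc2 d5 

  a b c d e f g h
  ─────────────────
8│♜ · ♝ ♛ ♚ ♝ · ♜│8
7│♟ ♟ ♟ ♟ · ♟ ♟ ♟│7
6│· · · · · · · ♞│6
5│· · · ♟ · · · ·│5
4│· · · · ♙ · · ·│4
3│· · · · · · · ♘│3
2│♙ ♙ ♕ ♙ · ♙ ♙ ♙│2
1│♖ · ♗ · ♔ ♗ · ♖│1
  ─────────────────
  a b c d e f g h

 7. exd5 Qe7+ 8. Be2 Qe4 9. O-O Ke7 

  a b c d e f g h
  ─────────────────
8│♜ · ♝ · · ♝ · ♜│8
7│♟ ♟ ♟ ♟ ♚ ♟ ♟ ♟│7
6│· · · · · · · ♞│6
5│· · · ♙ · · · ·│5
4│· · · · ♛ · · ·│4
3│· · · · · · · ♘│3
2│♙ ♙ ♕ ♙ ♗ ♙ ♙ ♙│2
1│♖ · ♗ · · ♖ ♔ ·│1
  ─────────────────
  a b c d e f g h

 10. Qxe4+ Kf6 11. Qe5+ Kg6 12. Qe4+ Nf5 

  a b c d e f g h
  ─────────────────
8│♜ · ♝ · · ♝ · ♜│8
7│♟ ♟ ♟ ♟ · ♟ ♟ ♟│7
6│· · · · · · ♚ ·│6
5│· · · ♙ · ♞ · ·│5
4│· · · · ♕ · · ·│4
3│· · · · · · · ♘│3
2│♙ ♙ · ♙ ♗ ♙ ♙ ♙│2
1│♖ · ♗ · · ♖ ♔ ·│1
  ─────────────────
  a b c d e f g h

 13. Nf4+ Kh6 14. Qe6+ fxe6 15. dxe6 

  a b c d e f g h
  ─────────────────
8│♜ · ♝ · · ♝ · ♜│8
7│♟ ♟ ♟ ♟ · · ♟ ♟│7
6│· · · · ♙ · · ♚│6
5│· · · · · ♞ · ·│5
4│· · · · · ♘ · ·│4
3│· · · · · · · ·│3
2│♙ ♙ · ♙ ♗ ♙ ♙ ♙│2
1│♖ · ♗ · · ♖ ♔ ·│1
  ─────────────────
  a b c d e f g h


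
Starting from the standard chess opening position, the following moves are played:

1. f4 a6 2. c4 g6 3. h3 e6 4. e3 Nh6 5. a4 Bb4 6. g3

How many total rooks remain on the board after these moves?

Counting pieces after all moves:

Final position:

  a b c d e f g h
  ─────────────────
8│♜ ♞ ♝ ♛ ♚ · · ♜│8
7│· ♟ ♟ ♟ · ♟ · ♟│7
6│♟ · · · ♟ · ♟ ♞│6
5│· · · · · · · ·│5
4│♙ ♝ ♙ · · ♙ · ·│4
3│· · · · ♙ · ♙ ♙│3
2│· ♙ · ♙ · · · ·│2
1│♖ ♘ ♗ ♕ ♔ ♗ ♘ ♖│1
  ─────────────────
  a b c d e f g h


4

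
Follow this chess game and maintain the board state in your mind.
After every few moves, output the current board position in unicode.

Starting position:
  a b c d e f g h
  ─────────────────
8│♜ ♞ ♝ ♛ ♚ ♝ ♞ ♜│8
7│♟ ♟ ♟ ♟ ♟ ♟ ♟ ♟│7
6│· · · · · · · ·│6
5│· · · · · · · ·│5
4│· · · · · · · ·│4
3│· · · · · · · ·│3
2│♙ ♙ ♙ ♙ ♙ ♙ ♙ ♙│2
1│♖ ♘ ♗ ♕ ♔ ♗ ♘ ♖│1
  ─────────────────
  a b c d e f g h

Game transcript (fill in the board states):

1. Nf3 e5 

  a b c d e f g h
  ─────────────────
8│♜ ♞ ♝ ♛ ♚ ♝ ♞ ♜│8
7│♟ ♟ ♟ ♟ · ♟ ♟ ♟│7
6│· · · · · · · ·│6
5│· · · · ♟ · · ·│5
4│· · · · · · · ·│4
3│· · · · · ♘ · ·│3
2│♙ ♙ ♙ ♙ ♙ ♙ ♙ ♙│2
1│♖ ♘ ♗ ♕ ♔ ♗ · ♖│1
  ─────────────────
  a b c d e f g h

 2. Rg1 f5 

  a b c d e f g h
  ─────────────────
8│♜ ♞ ♝ ♛ ♚ ♝ ♞ ♜│8
7│♟ ♟ ♟ ♟ · · ♟ ♟│7
6│· · · · · · · ·│6
5│· · · · ♟ ♟ · ·│5
4│· · · · · · · ·│4
3│· · · · · ♘ · ·│3
2│♙ ♙ ♙ ♙ ♙ ♙ ♙ ♙│2
1│♖ ♘ ♗ ♕ ♔ ♗ ♖ ·│1
  ─────────────────
  a b c d e f g h

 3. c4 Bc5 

  a b c d e f g h
  ─────────────────
8│♜ ♞ ♝ ♛ ♚ · ♞ ♜│8
7│♟ ♟ ♟ ♟ · · ♟ ♟│7
6│· · · · · · · ·│6
5│· · ♝ · ♟ ♟ · ·│5
4│· · ♙ · · · · ·│4
3│· · · · · ♘ · ·│3
2│♙ ♙ · ♙ ♙ ♙ ♙ ♙│2
1│♖ ♘ ♗ ♕ ♔ ♗ ♖ ·│1
  ─────────────────
  a b c d e f g h

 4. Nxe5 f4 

  a b c d e f g h
  ─────────────────
8│♜ ♞ ♝ ♛ ♚ · ♞ ♜│8
7│♟ ♟ ♟ ♟ · · ♟ ♟│7
6│· · · · · · · ·│6
5│· · ♝ · ♘ · · ·│5
4│· · ♙ · · ♟ · ·│4
3│· · · · · · · ·│3
2│♙ ♙ · ♙ ♙ ♙ ♙ ♙│2
1│♖ ♘ ♗ ♕ ♔ ♗ ♖ ·│1
  ─────────────────
  a b c d e f g h



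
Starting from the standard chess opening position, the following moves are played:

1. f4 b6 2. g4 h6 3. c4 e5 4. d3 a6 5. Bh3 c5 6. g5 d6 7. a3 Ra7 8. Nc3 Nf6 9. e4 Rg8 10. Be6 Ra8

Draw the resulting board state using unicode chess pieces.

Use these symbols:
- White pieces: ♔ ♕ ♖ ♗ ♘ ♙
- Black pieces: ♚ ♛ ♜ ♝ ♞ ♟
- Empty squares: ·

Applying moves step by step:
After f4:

♜ ♞ ♝ ♛ ♚ ♝ ♞ ♜
♟ ♟ ♟ ♟ ♟ ♟ ♟ ♟
· · · · · · · ·
· · · · · · · ·
· · · · · ♙ · ·
· · · · · · · ·
♙ ♙ ♙ ♙ ♙ · ♙ ♙
♖ ♘ ♗ ♕ ♔ ♗ ♘ ♖


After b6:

♜ ♞ ♝ ♛ ♚ ♝ ♞ ♜
♟ · ♟ ♟ ♟ ♟ ♟ ♟
· ♟ · · · · · ·
· · · · · · · ·
· · · · · ♙ · ·
· · · · · · · ·
♙ ♙ ♙ ♙ ♙ · ♙ ♙
♖ ♘ ♗ ♕ ♔ ♗ ♘ ♖


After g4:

♜ ♞ ♝ ♛ ♚ ♝ ♞ ♜
♟ · ♟ ♟ ♟ ♟ ♟ ♟
· ♟ · · · · · ·
· · · · · · · ·
· · · · · ♙ ♙ ·
· · · · · · · ·
♙ ♙ ♙ ♙ ♙ · · ♙
♖ ♘ ♗ ♕ ♔ ♗ ♘ ♖


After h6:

♜ ♞ ♝ ♛ ♚ ♝ ♞ ♜
♟ · ♟ ♟ ♟ ♟ ♟ ·
· ♟ · · · · · ♟
· · · · · · · ·
· · · · · ♙ ♙ ·
· · · · · · · ·
♙ ♙ ♙ ♙ ♙ · · ♙
♖ ♘ ♗ ♕ ♔ ♗ ♘ ♖


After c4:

♜ ♞ ♝ ♛ ♚ ♝ ♞ ♜
♟ · ♟ ♟ ♟ ♟ ♟ ·
· ♟ · · · · · ♟
· · · · · · · ·
· · ♙ · · ♙ ♙ ·
· · · · · · · ·
♙ ♙ · ♙ ♙ · · ♙
♖ ♘ ♗ ♕ ♔ ♗ ♘ ♖


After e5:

♜ ♞ ♝ ♛ ♚ ♝ ♞ ♜
♟ · ♟ ♟ · ♟ ♟ ·
· ♟ · · · · · ♟
· · · · ♟ · · ·
· · ♙ · · ♙ ♙ ·
· · · · · · · ·
♙ ♙ · ♙ ♙ · · ♙
♖ ♘ ♗ ♕ ♔ ♗ ♘ ♖


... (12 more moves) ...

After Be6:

· ♞ ♝ ♛ ♚ ♝ ♜ ·
♜ · · · · ♟ ♟ ·
♟ ♟ · ♟ ♗ ♞ · ♟
· · ♟ · ♟ · ♙ ·
· · ♙ · ♙ ♙ · ·
♙ · ♘ ♙ · · · ·
· ♙ · · · · · ♙
♖ · ♗ ♕ ♔ · ♘ ♖


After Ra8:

♜ ♞ ♝ ♛ ♚ ♝ ♜ ·
· · · · · ♟ ♟ ·
♟ ♟ · ♟ ♗ ♞ · ♟
· · ♟ · ♟ · ♙ ·
· · ♙ · ♙ ♙ · ·
♙ · ♘ ♙ · · · ·
· ♙ · · · · · ♙
♖ · ♗ ♕ ♔ · ♘ ♖



  a b c d e f g h
  ─────────────────
8│♜ ♞ ♝ ♛ ♚ ♝ ♜ ·│8
7│· · · · · ♟ ♟ ·│7
6│♟ ♟ · ♟ ♗ ♞ · ♟│6
5│· · ♟ · ♟ · ♙ ·│5
4│· · ♙ · ♙ ♙ · ·│4
3│♙ · ♘ ♙ · · · ·│3
2│· ♙ · · · · · ♙│2
1│♖ · ♗ ♕ ♔ · ♘ ♖│1
  ─────────────────
  a b c d e f g h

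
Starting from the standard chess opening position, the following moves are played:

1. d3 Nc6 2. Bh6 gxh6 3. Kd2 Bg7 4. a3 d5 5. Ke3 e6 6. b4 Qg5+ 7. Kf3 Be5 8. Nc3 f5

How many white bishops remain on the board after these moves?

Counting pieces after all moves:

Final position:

  a b c d e f g h
  ─────────────────
8│♜ · ♝ · ♚ · ♞ ♜│8
7│♟ ♟ ♟ · · · · ♟│7
6│· · ♞ · ♟ · · ♟│6
5│· · · ♟ ♝ ♟ ♛ ·│5
4│· ♙ · · · · · ·│4
3│♙ · ♘ ♙ · ♔ · ·│3
2│· · ♙ · ♙ ♙ ♙ ♙│2
1│♖ · · ♕ · ♗ ♘ ♖│1
  ─────────────────
  a b c d e f g h


1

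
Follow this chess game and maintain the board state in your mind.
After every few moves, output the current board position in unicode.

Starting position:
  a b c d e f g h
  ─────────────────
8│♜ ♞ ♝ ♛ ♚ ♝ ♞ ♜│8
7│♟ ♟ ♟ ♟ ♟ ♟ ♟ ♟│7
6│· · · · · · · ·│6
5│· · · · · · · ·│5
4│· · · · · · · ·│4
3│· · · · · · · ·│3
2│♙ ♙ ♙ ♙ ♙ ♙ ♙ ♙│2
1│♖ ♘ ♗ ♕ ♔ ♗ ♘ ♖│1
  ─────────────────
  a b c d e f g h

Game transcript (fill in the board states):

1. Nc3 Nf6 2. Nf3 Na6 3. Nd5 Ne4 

  a b c d e f g h
  ─────────────────
8│♜ · ♝ ♛ ♚ ♝ · ♜│8
7│♟ ♟ ♟ ♟ ♟ ♟ ♟ ♟│7
6│♞ · · · · · · ·│6
5│· · · ♘ · · · ·│5
4│· · · · ♞ · · ·│4
3│· · · · · ♘ · ·│3
2│♙ ♙ ♙ ♙ ♙ ♙ ♙ ♙│2
1│♖ · ♗ ♕ ♔ ♗ · ♖│1
  ─────────────────
  a b c d e f g h

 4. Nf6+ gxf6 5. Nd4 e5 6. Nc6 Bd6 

  a b c d e f g h
  ─────────────────
8│♜ · ♝ ♛ ♚ · · ♜│8
7│♟ ♟ ♟ ♟ · ♟ · ♟│7
6│♞ · ♘ ♝ · ♟ · ·│6
5│· · · · ♟ · · ·│5
4│· · · · ♞ · · ·│4
3│· · · · · · · ·│3
2│♙ ♙ ♙ ♙ ♙ ♙ ♙ ♙│2
1│♖ · ♗ ♕ ♔ ♗ · ♖│1
  ─────────────────
  a b c d e f g h

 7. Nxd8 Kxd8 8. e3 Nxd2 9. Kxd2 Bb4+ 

  a b c d e f g h
  ─────────────────
8│♜ · ♝ ♚ · · · ♜│8
7│♟ ♟ ♟ ♟ · ♟ · ♟│7
6│♞ · · · · ♟ · ·│6
5│· · · · ♟ · · ·│5
4│· ♝ · · · · · ·│4
3│· · · · ♙ · · ·│3
2│♙ ♙ ♙ ♔ · ♙ ♙ ♙│2
1│♖ · ♗ ♕ · ♗ · ♖│1
  ─────────────────
  a b c d e f g h

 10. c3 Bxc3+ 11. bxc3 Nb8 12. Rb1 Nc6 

  a b c d e f g h
  ─────────────────
8│♜ · ♝ ♚ · · · ♜│8
7│♟ ♟ ♟ ♟ · ♟ · ♟│7
6│· · ♞ · · ♟ · ·│6
5│· · · · ♟ · · ·│5
4│· · · · · · · ·│4
3│· · ♙ · ♙ · · ·│3
2│♙ · · ♔ · ♙ ♙ ♙│2
1│· ♖ ♗ ♕ · ♗ · ♖│1
  ─────────────────
  a b c d e f g h

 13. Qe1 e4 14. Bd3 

  a b c d e f g h
  ─────────────────
8│♜ · ♝ ♚ · · · ♜│8
7│♟ ♟ ♟ ♟ · ♟ · ♟│7
6│· · ♞ · · ♟ · ·│6
5│· · · · · · · ·│5
4│· · · · ♟ · · ·│4
3│· · ♙ ♗ ♙ · · ·│3
2│♙ · · ♔ · ♙ ♙ ♙│2
1│· ♖ ♗ · ♕ · · ♖│1
  ─────────────────
  a b c d e f g h


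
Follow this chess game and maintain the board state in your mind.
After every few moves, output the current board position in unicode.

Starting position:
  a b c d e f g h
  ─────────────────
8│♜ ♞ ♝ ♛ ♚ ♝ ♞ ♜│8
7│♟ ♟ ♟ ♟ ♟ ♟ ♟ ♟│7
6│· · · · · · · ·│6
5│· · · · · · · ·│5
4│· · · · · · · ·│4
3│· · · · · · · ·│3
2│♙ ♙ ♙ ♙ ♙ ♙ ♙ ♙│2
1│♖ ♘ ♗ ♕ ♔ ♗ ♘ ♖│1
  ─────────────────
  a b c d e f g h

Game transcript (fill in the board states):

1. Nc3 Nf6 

  a b c d e f g h
  ─────────────────
8│♜ ♞ ♝ ♛ ♚ ♝ · ♜│8
7│♟ ♟ ♟ ♟ ♟ ♟ ♟ ♟│7
6│· · · · · ♞ · ·│6
5│· · · · · · · ·│5
4│· · · · · · · ·│4
3│· · ♘ · · · · ·│3
2│♙ ♙ ♙ ♙ ♙ ♙ ♙ ♙│2
1│♖ · ♗ ♕ ♔ ♗ ♘ ♖│1
  ─────────────────
  a b c d e f g h

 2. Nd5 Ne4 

  a b c d e f g h
  ─────────────────
8│♜ ♞ ♝ ♛ ♚ ♝ · ♜│8
7│♟ ♟ ♟ ♟ ♟ ♟ ♟ ♟│7
6│· · · · · · · ·│6
5│· · · ♘ · · · ·│5
4│· · · · ♞ · · ·│4
3│· · · · · · · ·│3
2│♙ ♙ ♙ ♙ ♙ ♙ ♙ ♙│2
1│♖ · ♗ ♕ ♔ ♗ ♘ ♖│1
  ─────────────────
  a b c d e f g h

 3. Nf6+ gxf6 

  a b c d e f g h
  ─────────────────
8│♜ ♞ ♝ ♛ ♚ ♝ · ♜│8
7│♟ ♟ ♟ ♟ ♟ ♟ · ♟│7
6│· · · · · ♟ · ·│6
5│· · · · · · · ·│5
4│· · · · ♞ · · ·│4
3│· · · · · · · ·│3
2│♙ ♙ ♙ ♙ ♙ ♙ ♙ ♙│2
1│♖ · ♗ ♕ ♔ ♗ ♘ ♖│1
  ─────────────────
  a b c d e f g h

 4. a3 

  a b c d e f g h
  ─────────────────
8│♜ ♞ ♝ ♛ ♚ ♝ · ♜│8
7│♟ ♟ ♟ ♟ ♟ ♟ · ♟│7
6│· · · · · ♟ · ·│6
5│· · · · · · · ·│5
4│· · · · ♞ · · ·│4
3│♙ · · · · · · ·│3
2│· ♙ ♙ ♙ ♙ ♙ ♙ ♙│2
1│♖ · ♗ ♕ ♔ ♗ ♘ ♖│1
  ─────────────────
  a b c d e f g h


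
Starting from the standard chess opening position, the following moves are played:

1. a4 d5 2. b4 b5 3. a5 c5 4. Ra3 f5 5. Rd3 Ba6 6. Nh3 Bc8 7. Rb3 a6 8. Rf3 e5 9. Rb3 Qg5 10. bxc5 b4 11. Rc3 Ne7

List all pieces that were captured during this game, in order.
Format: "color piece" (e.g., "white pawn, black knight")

Tracking captures:
  bxc5: captured black pawn

black pawn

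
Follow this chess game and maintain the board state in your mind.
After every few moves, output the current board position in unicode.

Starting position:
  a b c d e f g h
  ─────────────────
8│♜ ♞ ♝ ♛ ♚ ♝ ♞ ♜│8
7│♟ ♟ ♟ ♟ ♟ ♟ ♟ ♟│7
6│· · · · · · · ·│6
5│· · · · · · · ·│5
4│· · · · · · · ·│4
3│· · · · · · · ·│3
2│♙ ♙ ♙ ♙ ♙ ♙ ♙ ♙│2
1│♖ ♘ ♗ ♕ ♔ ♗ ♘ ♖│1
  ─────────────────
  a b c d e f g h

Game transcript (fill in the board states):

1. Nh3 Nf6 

  a b c d e f g h
  ─────────────────
8│♜ ♞ ♝ ♛ ♚ ♝ · ♜│8
7│♟ ♟ ♟ ♟ ♟ ♟ ♟ ♟│7
6│· · · · · ♞ · ·│6
5│· · · · · · · ·│5
4│· · · · · · · ·│4
3│· · · · · · · ♘│3
2│♙ ♙ ♙ ♙ ♙ ♙ ♙ ♙│2
1│♖ ♘ ♗ ♕ ♔ ♗ · ♖│1
  ─────────────────
  a b c d e f g h

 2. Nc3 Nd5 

  a b c d e f g h
  ─────────────────
8│♜ ♞ ♝ ♛ ♚ ♝ · ♜│8
7│♟ ♟ ♟ ♟ ♟ ♟ ♟ ♟│7
6│· · · · · · · ·│6
5│· · · ♞ · · · ·│5
4│· · · · · · · ·│4
3│· · ♘ · · · · ♘│3
2│♙ ♙ ♙ ♙ ♙ ♙ ♙ ♙│2
1│♖ · ♗ ♕ ♔ ♗ · ♖│1
  ─────────────────
  a b c d e f g h

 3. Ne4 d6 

  a b c d e f g h
  ─────────────────
8│♜ ♞ ♝ ♛ ♚ ♝ · ♜│8
7│♟ ♟ ♟ · ♟ ♟ ♟ ♟│7
6│· · · ♟ · · · ·│6
5│· · · ♞ · · · ·│5
4│· · · · ♘ · · ·│4
3│· · · · · · · ♘│3
2│♙ ♙ ♙ ♙ ♙ ♙ ♙ ♙│2
1│♖ · ♗ ♕ ♔ ♗ · ♖│1
  ─────────────────
  a b c d e f g h

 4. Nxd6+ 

  a b c d e f g h
  ─────────────────
8│♜ ♞ ♝ ♛ ♚ ♝ · ♜│8
7│♟ ♟ ♟ · ♟ ♟ ♟ ♟│7
6│· · · ♘ · · · ·│6
5│· · · ♞ · · · ·│5
4│· · · · · · · ·│4
3│· · · · · · · ♘│3
2│♙ ♙ ♙ ♙ ♙ ♙ ♙ ♙│2
1│♖ · ♗ ♕ ♔ ♗ · ♖│1
  ─────────────────
  a b c d e f g h


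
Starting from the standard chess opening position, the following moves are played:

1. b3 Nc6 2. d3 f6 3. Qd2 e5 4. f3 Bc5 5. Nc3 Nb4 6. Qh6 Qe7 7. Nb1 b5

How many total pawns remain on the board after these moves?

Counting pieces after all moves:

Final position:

  a b c d e f g h
  ─────────────────
8│♜ · ♝ · ♚ · ♞ ♜│8
7│♟ · ♟ ♟ ♛ · ♟ ♟│7
6│· · · · · ♟ · ♕│6
5│· ♟ ♝ · ♟ · · ·│5
4│· ♞ · · · · · ·│4
3│· ♙ · ♙ · ♙ · ·│3
2│♙ · ♙ · ♙ · ♙ ♙│2
1│♖ ♘ ♗ · ♔ ♗ ♘ ♖│1
  ─────────────────
  a b c d e f g h


16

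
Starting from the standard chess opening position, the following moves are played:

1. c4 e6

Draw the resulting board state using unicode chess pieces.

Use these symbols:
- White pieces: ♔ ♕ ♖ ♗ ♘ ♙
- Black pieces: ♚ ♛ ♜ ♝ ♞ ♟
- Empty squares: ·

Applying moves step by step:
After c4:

♜ ♞ ♝ ♛ ♚ ♝ ♞ ♜
♟ ♟ ♟ ♟ ♟ ♟ ♟ ♟
· · · · · · · ·
· · · · · · · ·
· · ♙ · · · · ·
· · · · · · · ·
♙ ♙ · ♙ ♙ ♙ ♙ ♙
♖ ♘ ♗ ♕ ♔ ♗ ♘ ♖


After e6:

♜ ♞ ♝ ♛ ♚ ♝ ♞ ♜
♟ ♟ ♟ ♟ · ♟ ♟ ♟
· · · · ♟ · · ·
· · · · · · · ·
· · ♙ · · · · ·
· · · · · · · ·
♙ ♙ · ♙ ♙ ♙ ♙ ♙
♖ ♘ ♗ ♕ ♔ ♗ ♘ ♖



  a b c d e f g h
  ─────────────────
8│♜ ♞ ♝ ♛ ♚ ♝ ♞ ♜│8
7│♟ ♟ ♟ ♟ · ♟ ♟ ♟│7
6│· · · · ♟ · · ·│6
5│· · · · · · · ·│5
4│· · ♙ · · · · ·│4
3│· · · · · · · ·│3
2│♙ ♙ · ♙ ♙ ♙ ♙ ♙│2
1│♖ ♘ ♗ ♕ ♔ ♗ ♘ ♖│1
  ─────────────────
  a b c d e f g h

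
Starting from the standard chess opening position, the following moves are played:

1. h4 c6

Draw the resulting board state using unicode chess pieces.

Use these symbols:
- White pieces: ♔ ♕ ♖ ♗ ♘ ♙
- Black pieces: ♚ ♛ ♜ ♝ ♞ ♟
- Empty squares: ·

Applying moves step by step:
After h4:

♜ ♞ ♝ ♛ ♚ ♝ ♞ ♜
♟ ♟ ♟ ♟ ♟ ♟ ♟ ♟
· · · · · · · ·
· · · · · · · ·
· · · · · · · ♙
· · · · · · · ·
♙ ♙ ♙ ♙ ♙ ♙ ♙ ·
♖ ♘ ♗ ♕ ♔ ♗ ♘ ♖


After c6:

♜ ♞ ♝ ♛ ♚ ♝ ♞ ♜
♟ ♟ · ♟ ♟ ♟ ♟ ♟
· · ♟ · · · · ·
· · · · · · · ·
· · · · · · · ♙
· · · · · · · ·
♙ ♙ ♙ ♙ ♙ ♙ ♙ ·
♖ ♘ ♗ ♕ ♔ ♗ ♘ ♖



  a b c d e f g h
  ─────────────────
8│♜ ♞ ♝ ♛ ♚ ♝ ♞ ♜│8
7│♟ ♟ · ♟ ♟ ♟ ♟ ♟│7
6│· · ♟ · · · · ·│6
5│· · · · · · · ·│5
4│· · · · · · · ♙│4
3│· · · · · · · ·│3
2│♙ ♙ ♙ ♙ ♙ ♙ ♙ ·│2
1│♖ ♘ ♗ ♕ ♔ ♗ ♘ ♖│1
  ─────────────────
  a b c d e f g h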